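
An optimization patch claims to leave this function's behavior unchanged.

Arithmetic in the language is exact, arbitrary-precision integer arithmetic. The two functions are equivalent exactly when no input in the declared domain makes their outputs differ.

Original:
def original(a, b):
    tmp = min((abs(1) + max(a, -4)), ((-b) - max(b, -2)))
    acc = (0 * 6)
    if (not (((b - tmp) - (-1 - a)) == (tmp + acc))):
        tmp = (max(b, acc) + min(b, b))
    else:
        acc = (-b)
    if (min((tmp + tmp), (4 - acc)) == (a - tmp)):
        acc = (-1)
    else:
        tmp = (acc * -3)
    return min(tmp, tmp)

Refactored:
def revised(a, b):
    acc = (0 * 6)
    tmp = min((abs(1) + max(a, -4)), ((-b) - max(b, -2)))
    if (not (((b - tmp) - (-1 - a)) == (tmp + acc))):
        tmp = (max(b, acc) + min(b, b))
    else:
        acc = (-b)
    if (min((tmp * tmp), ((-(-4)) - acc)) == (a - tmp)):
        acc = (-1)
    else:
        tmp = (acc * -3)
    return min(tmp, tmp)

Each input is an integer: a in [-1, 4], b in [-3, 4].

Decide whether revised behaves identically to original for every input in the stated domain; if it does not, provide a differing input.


There is a counterexample at a=0, b=-1: 0 on one side, -1 on the other.
original: tmp = 1; acc = 0; (not (((b - tmp) - (-1 - a)) == (tmp + acc))) -> true; tmp = -1; (min((tmp + tmp), (4 - acc)) == (a - tmp)) -> false; tmp = 0; return 0
revised: acc = 0; tmp = 1; (not (((b - tmp) - (-1 - a)) == (tmp + acc))) -> true; tmp = -1; (min((tmp * tmp), ((-(-4)) - acc)) == (a - tmp)) -> true; acc = -1; return -1
verdict: not equivalent; witness: a=0, b=-1


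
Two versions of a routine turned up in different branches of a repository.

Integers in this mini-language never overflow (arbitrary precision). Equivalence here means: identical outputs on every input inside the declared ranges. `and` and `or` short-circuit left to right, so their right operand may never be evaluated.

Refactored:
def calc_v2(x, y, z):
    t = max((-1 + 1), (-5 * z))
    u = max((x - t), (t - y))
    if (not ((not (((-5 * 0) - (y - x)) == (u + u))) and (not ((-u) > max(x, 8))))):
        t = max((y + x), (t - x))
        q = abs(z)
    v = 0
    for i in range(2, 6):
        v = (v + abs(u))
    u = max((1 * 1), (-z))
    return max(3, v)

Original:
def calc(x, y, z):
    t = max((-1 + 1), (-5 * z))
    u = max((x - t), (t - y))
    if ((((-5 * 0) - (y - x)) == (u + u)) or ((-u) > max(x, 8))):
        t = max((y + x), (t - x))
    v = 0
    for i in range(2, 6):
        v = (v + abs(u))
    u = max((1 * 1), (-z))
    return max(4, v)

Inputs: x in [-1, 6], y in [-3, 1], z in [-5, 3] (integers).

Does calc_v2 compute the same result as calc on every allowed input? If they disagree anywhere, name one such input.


Run the pair on x=-1, y=0, z=0.
calc: t=0, then u=0, then ((((-5 * 0) - (y - x)) == (u + u)) or ((-u) > max(x, 8))) is false, then v=0, then (i=2), then v=0, then (i=3), then v=0, then (i=4), then v=0, then (i=5), then v=0, then u=1, then returns 4
calc_v2: t=0, then u=0, then (not ((not (((-5 * 0) - (y - x)) == (u + u))) and (not ((-u) > max(x, 8))))) is false, then v=0, then (i=2), then v=0, then (i=3), then v=0, then (i=4), then v=0, then (i=5), then v=0, then u=1, then returns 3
4 != 3, so the rewrite changes behavior.
verdict: not equivalent; witness: x=-1, y=0, z=0


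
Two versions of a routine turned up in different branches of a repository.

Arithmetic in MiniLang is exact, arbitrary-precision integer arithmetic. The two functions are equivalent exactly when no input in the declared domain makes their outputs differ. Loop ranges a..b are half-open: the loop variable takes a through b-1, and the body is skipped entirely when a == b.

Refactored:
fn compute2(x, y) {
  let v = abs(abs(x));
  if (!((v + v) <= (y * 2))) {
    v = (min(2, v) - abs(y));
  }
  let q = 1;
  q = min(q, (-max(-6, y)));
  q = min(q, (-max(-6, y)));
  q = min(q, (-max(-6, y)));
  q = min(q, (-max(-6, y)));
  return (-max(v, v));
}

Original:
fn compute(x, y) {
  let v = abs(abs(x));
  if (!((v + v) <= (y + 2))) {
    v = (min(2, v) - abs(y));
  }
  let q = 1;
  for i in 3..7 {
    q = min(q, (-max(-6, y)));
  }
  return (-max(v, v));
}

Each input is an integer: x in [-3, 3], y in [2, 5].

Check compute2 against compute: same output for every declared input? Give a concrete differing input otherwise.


Take x=-3, y=3.
compute: v = 3; (!((v + v) <= (y + 2))) -> true; v = -1; q = 1; [i=3]; q = -3; [i=4]; q = -3; [i=5]; q = -3; [i=6]; q = -3; return 1
compute2: v = 3; (!((v + v) <= (y * 2))) -> false; q = 1; q = -3; q = -3; q = -3; q = -3; return -3
1 != -3, so the rewrite changes behavior.
verdict: not equivalent; witness: x=-3, y=3


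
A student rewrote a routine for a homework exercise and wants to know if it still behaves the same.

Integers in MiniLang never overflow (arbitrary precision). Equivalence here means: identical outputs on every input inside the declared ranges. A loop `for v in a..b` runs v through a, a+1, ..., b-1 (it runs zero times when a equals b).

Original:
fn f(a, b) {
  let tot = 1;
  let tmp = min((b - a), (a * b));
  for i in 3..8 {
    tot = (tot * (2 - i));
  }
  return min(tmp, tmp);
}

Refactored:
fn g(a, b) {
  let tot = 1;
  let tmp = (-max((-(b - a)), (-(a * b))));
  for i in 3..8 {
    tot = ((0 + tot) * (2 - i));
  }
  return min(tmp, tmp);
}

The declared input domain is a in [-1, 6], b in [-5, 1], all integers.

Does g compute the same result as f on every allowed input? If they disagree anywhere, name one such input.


Behavior is preserved: although arithmetic usage differs; and constant usage differs; and min/max/abs usage differs, the outputs never diverge.
One worked example (a=4, b=-5) — f: tot := 1 | tmp := -20 | iter i=3: | tot := -1 | iter i=4: | tot := 2 | iter i=5: | tot := -6 | iter i=6: | tot := 24 | iter i=7: | tot := -120 | result -20; g: tot := 1 | tmp := -20 | iter i=3: | tot := -1 | iter i=4: | tot := 2 | iter i=5: | tot := -6 | iter i=6: | tot := 24 | iter i=7: | tot := -120 | result -20; agreement on -20.
Across all 56 domain points the two functions coincide.
verdict: equivalent


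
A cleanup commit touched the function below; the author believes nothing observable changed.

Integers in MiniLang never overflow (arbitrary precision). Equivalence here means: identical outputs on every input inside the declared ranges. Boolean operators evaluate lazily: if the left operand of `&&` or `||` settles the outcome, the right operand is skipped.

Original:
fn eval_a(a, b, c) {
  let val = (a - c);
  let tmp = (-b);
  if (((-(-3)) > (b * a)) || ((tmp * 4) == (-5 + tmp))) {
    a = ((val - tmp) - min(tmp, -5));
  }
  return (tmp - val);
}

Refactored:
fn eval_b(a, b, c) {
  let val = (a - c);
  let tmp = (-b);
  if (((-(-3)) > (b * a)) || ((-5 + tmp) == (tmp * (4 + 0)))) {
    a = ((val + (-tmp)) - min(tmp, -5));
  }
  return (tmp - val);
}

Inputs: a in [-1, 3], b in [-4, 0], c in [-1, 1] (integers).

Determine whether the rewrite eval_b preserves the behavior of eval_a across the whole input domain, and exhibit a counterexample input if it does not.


Side by side, the visible changes include: arithmetic usage differs, constant usage differs.
Spot check at a=3, b=-2, c=0 — eval_a: val=3, then tmp=2, then (((-(-3)) > (b * a)) || ((tmp * 4) == (-5 + tmp))) is true, then a=6, then returns -1. eval_b: val=3, then tmp=2, then (((-(-3)) > (b * a)) || ((-5 + tmp) == (tmp * (4 + 0)))) is true, then a=6, then returns -1. Both give -1.
Sweeping the whole domain (75 inputs) finds no disagreement.
verdict: equivalent


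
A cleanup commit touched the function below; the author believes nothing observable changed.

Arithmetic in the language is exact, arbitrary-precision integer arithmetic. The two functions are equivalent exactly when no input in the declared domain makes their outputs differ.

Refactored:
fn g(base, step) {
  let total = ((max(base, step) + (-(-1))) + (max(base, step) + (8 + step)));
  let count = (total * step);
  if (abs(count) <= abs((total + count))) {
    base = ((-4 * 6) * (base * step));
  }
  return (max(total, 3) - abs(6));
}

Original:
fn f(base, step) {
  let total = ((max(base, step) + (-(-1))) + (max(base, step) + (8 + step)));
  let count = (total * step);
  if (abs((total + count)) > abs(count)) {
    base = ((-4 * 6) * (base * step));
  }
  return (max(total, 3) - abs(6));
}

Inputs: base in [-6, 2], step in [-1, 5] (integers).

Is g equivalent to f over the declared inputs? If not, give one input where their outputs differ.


Whatever the rewrite altered, no input in the stated domain can expose a difference.
One worked example (base=-5, step=0) — f: total=9, then count=0, then (abs((total + count)) > abs(count)) is true, then base=0, then returns 3; g: total=9, then count=0, then (abs(count) <= abs((total + count))) is true, then base=0, then returns 3; agreement on 3.
Sweeping the whole domain (63 inputs) finds no disagreement.
verdict: equivalent


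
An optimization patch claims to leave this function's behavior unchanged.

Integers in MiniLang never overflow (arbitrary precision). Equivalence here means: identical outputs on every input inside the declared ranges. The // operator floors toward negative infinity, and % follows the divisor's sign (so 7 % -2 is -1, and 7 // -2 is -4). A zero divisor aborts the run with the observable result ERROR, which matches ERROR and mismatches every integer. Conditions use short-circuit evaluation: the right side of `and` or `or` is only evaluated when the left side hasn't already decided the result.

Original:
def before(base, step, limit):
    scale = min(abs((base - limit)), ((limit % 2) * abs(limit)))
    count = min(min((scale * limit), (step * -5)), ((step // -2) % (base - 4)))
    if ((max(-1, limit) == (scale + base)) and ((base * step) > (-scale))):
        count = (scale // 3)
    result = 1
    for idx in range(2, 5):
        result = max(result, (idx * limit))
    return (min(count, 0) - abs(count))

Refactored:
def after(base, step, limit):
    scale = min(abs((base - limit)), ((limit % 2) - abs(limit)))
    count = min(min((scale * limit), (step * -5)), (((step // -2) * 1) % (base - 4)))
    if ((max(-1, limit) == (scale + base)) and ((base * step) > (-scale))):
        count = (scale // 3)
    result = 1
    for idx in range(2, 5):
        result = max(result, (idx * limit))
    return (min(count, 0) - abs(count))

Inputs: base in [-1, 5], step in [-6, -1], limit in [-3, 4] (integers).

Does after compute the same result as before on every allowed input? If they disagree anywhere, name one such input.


Evaluate both at base=-1, step=-6, limit=-3.
before: scale=2, then count=-6, then ((max(-1, limit) == (scale + base)) and ((base * step) > (-scale))) is false, then result=1, then (idx=2), then result=1, then (idx=3), then result=1, then (idx=4), then result=1, then returns -12
after: scale=-2, then count=-2, then ((max(-1, limit) == (scale + base)) and ((base * step) > (-scale))) is false, then result=1, then (idx=2), then result=1, then (idx=3), then result=1, then (idx=4), then result=1, then returns -4
-12 and -4 differ, so these are not the same function on this domain.
verdict: not equivalent; witness: base=-1, step=-6, limit=-3


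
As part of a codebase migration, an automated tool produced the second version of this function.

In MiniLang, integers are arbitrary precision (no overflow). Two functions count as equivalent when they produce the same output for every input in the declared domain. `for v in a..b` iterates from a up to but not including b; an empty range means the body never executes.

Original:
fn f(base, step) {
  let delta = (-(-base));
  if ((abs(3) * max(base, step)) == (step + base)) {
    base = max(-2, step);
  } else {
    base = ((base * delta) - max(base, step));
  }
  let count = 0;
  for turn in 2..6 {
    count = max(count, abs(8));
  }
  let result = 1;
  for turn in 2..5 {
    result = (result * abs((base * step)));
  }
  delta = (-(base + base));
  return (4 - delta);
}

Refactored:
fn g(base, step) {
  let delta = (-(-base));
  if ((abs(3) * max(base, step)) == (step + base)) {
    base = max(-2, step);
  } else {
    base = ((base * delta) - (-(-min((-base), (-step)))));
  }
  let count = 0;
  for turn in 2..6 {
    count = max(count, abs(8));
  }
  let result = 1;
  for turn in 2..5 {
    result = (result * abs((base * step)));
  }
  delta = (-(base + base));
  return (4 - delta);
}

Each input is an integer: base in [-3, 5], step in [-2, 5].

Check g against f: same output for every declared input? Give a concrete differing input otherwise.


Run the pair on base=-3, step=-2.
f: delta becomes -3; next ((abs(3) * max(base, step)) == (step + base)) evaluates to false; next base becomes 11; next count becomes 0; next at turn=2:; next count becomes 8; next at turn=3:; next count becomes 8; next at turn=4:; next count becomes 8; next at turn=5:; next count becomes 8; next result becomes 1; next at turn=2:; next result becomes 22; next at turn=3:; next result becomes 484; next at turn=4:; next result becomes 10648; next delta becomes -22; next final value 26
g: delta becomes -3; next ((abs(3) * max(base, step)) == (step + base)) evaluates to false; next base becomes 7; next count becomes 0; next at turn=2:; next count becomes 8; next at turn=3:; next count becomes 8; next at turn=4:; next count becomes 8; next at turn=5:; next count becomes 8; next result becomes 1; next at turn=2:; next result becomes 14; next at turn=3:; next result becomes 196; next at turn=4:; next result becomes 2744; next delta becomes -14; next final value 18
26 and 18 differ, so these are not the same function on this domain.
verdict: not equivalent; witness: base=-3, step=-2


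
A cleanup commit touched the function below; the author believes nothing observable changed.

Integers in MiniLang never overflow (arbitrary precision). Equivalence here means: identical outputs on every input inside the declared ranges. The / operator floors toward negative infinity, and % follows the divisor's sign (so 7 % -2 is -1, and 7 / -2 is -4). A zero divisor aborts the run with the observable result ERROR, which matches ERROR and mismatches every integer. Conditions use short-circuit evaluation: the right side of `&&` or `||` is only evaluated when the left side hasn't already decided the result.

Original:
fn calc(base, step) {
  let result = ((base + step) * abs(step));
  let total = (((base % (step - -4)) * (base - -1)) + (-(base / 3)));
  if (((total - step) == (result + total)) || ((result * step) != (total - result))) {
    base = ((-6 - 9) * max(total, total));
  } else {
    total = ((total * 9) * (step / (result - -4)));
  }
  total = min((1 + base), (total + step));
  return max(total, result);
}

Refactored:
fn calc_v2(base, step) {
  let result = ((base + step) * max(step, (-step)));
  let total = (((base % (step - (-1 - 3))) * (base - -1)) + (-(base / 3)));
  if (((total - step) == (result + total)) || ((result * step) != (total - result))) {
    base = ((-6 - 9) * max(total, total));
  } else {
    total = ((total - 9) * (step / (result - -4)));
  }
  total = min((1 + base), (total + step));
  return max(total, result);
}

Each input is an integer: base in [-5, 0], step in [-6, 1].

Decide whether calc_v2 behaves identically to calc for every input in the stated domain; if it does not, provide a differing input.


These are not equivalent — on base=0, step=-1 the outputs split (-1 vs 1).
calc: result=-1, then total=0, then (((total - step) == (result + total)) || ((result * step) != (total - result))) is false, then total=0, then total=-1, then returns -1
calc_v2: result=-1, then total=0, then (((total - step) == (result + total)) || ((result * step) != (total - result))) is false, then total=9, then total=1, then returns 1
verdict: not equivalent; witness: base=0, step=-1


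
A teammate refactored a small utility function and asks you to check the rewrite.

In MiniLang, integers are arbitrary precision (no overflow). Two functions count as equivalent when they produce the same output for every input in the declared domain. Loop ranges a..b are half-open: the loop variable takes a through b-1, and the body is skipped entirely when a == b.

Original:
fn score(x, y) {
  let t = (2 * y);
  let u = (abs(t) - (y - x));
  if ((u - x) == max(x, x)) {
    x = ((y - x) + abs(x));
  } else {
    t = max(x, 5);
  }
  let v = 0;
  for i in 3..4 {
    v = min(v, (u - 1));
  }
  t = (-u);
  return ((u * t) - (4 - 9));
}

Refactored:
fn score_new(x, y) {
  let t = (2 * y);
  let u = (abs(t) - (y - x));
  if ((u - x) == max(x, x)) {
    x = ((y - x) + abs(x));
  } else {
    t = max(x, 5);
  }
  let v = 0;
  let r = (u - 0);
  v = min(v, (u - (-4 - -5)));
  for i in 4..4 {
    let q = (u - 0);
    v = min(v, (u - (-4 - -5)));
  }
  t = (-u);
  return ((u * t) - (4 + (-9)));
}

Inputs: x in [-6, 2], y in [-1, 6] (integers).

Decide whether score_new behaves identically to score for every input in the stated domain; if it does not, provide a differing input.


Equivalent — the differences include min/max/abs usage differs, constant usage differs, loop structure differs, statement counts differ, local variable names differ, arithmetic usage differs, yet no declared input distinguishes the two.
Spot check at x=-1, y=2 — score: t becomes 4; next u becomes 1; next ((u - x) == max(x, x)) evaluates to false; next t becomes 5; next v becomes 0; next at i=3:; next v becomes 0; next t becomes -1; next final value 4. score_new: t becomes 4; next u becomes 1; next ((u - x) == max(x, x)) evaluates to false; next t becomes 5; next v becomes 0; next r becomes 1; next v becomes 0; next i never enters its loop body; next t becomes -1; next final value 4. Both give 4.
Across all 72 domain points the two functions coincide.
verdict: equivalent


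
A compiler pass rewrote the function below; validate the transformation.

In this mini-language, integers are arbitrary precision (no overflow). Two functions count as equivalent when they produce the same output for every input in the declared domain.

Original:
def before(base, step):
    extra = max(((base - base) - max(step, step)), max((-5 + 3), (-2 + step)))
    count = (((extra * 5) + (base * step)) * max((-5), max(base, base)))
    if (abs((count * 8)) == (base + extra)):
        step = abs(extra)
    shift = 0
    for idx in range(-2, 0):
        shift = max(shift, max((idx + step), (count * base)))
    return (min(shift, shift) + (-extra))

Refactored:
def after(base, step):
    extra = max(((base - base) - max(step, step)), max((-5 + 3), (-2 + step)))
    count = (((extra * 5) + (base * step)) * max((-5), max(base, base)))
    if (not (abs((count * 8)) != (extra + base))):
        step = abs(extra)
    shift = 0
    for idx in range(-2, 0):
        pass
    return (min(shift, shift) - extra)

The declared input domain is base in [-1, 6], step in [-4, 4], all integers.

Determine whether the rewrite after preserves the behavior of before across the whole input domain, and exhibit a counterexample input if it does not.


There is a counterexample at base=-1, step=-4: 20 on one side, -4 on the other.
before: extra := 4 | count := -24 | (abs((count * 8)) == (base + extra)): false | shift := 0 | iter idx=-2: | shift := 24 | iter idx=-1: | shift := 24 | result 20
after: extra := 4 | count := -24 | (not (abs((count * 8)) != (extra + base))): false | shift := 0 | iter idx=-2: | iter idx=-1: | result -4
verdict: not equivalent; witness: base=-1, step=-4


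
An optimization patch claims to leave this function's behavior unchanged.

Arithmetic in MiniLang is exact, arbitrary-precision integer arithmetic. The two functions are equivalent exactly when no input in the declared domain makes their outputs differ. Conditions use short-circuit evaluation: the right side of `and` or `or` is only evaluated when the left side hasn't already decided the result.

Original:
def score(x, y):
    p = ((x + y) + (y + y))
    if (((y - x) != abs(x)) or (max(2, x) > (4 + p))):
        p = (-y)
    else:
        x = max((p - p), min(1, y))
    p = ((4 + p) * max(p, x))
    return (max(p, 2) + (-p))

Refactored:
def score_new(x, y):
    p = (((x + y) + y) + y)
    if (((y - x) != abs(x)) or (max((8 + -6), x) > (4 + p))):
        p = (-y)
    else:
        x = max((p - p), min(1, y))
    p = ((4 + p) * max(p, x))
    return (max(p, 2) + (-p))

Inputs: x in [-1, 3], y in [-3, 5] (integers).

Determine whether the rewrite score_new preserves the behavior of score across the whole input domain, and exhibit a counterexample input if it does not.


Changes here: constant usage differs; also arithmetic usage differs; the full 45-point sweep finds no disagreement.
verdict: equivalent


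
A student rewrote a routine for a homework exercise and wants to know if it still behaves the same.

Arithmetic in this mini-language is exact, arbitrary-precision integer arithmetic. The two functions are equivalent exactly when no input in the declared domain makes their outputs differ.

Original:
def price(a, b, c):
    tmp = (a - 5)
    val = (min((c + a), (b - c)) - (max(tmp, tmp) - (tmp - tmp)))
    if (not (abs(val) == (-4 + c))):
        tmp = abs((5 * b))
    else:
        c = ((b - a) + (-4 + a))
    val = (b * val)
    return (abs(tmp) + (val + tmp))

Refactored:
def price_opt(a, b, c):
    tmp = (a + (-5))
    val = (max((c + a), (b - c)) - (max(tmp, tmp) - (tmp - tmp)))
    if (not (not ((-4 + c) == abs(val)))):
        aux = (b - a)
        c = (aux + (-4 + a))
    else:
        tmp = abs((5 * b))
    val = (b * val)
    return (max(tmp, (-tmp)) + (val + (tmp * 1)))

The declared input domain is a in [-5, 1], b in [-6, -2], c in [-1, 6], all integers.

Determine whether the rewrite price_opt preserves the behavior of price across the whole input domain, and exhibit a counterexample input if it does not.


Not equivalent: a=-5, b=-6, c=-1 separates them (36 vs 30).
price: tmp=-10, then val=4, then (not (abs(val) == (-4 + c))) is true, then tmp=30, then val=-24, then returns 36
price_opt: tmp=-10, then val=5, then (not (not ((-4 + c) == abs(val)))) is false, then tmp=30, then val=-30, then returns 30
verdict: not equivalent; witness: a=-5, b=-6, c=-1


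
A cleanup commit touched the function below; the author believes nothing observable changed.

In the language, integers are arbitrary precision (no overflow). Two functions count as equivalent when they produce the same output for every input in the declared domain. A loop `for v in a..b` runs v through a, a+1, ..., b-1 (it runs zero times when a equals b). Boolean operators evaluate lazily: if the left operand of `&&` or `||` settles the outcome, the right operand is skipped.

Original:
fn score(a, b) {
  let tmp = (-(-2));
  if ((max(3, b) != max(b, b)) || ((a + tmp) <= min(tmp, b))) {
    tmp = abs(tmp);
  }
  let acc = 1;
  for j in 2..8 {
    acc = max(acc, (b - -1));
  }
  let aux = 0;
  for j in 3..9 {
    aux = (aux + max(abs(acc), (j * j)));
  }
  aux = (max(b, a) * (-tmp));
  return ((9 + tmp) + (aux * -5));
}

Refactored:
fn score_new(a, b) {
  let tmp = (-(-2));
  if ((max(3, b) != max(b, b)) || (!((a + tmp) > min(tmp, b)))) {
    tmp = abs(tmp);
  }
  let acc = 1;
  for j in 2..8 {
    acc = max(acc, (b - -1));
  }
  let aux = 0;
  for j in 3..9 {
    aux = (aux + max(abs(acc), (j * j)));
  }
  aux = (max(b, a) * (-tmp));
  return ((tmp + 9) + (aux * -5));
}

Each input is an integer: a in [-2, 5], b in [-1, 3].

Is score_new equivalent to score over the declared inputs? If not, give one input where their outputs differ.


This is a faithful refactor — boolean connective usage differs; comparison usage differs, but the computed results match everywhere.
As a probe, take a=4, b=3: score runs tmp := 2 | ((max(3, b) != max(b, b)) || ((a + tmp) <= min(tmp, b))): false | acc := 1 | iter j=2: | acc := 4 | iter j=3: | acc := 4 | iter j=4: | acc := 4 | iter j=5: | acc := 4 | iter j=6: | acc := 4 | iter j=7: | acc := 4 | aux := 0 | iter j=3: | aux := 9 | iter j=4: | aux := 25 | iter j=5: | aux := 50 | iter j=6: | aux := 86 | iter j=7: | aux := 135 | iter j=8: | aux := 199 | aux := -8 | result 51; score_new runs tmp := 2 | ((max(3, b) != max(b, b)) || (!((a + tmp) > min(tmp, b)))): false | acc := 1 | iter j=2: | acc := 4 | iter j=3: | acc := 4 | iter j=4: | acc := 4 | iter j=5: | acc := 4 | iter j=6: | acc := 4 | iter j=7: | acc := 4 | aux := 0 | iter j=3: | aux := 9 | iter j=4: | aux := 25 | iter j=5: | aux := 50 | iter j=6: | aux := 86 | iter j=7: | aux := 135 | iter j=8: | aux := 199 | aux := -8 | result 51; both end at 51.
Checked all 40 inputs in the declared domain: the outputs agree on every one.
verdict: equivalent


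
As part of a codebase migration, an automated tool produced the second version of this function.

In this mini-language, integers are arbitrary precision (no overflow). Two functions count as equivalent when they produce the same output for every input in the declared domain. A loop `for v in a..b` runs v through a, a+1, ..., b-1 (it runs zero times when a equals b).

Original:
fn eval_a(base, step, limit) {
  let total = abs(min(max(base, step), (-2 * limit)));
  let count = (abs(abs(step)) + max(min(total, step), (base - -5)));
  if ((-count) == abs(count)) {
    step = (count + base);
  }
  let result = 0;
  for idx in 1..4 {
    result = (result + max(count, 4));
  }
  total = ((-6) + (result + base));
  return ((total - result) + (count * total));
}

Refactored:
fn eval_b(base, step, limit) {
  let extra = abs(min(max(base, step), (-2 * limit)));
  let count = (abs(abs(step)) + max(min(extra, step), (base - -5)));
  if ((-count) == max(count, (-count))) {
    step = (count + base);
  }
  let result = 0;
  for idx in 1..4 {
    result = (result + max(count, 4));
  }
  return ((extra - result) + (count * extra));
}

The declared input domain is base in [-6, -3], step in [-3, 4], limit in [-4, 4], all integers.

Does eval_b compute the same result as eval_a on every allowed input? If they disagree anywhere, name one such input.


On input base=-6, step=-3, limit=-4, eval_a returns -12 while eval_b returns -3.
verdict: not equivalent; witness: base=-6, step=-3, limit=-4


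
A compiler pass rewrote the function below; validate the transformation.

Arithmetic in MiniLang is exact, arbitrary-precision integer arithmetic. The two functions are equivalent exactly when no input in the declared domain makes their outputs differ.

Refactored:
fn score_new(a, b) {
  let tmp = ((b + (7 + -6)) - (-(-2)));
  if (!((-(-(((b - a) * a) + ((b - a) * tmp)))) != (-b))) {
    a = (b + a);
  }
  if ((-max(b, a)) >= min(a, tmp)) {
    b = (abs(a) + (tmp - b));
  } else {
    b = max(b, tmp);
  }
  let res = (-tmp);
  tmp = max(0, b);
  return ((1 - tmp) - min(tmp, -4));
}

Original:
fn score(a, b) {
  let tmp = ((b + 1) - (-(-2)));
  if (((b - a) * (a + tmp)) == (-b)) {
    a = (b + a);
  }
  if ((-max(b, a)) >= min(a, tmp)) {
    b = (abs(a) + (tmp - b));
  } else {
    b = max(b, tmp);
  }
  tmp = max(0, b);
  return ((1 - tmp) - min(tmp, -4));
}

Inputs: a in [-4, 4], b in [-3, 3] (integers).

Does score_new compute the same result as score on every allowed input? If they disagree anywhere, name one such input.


Side by side, the visible changes include: constant usage differs; comparison usage differs; statement counts differ; local variable names differ; boolean connective usage differs; arithmetic usage differs.
Spot check at a=-2, b=2 — score: tmp := 1 | (((b - a) * (a + tmp)) == (-b)): false | ((-max(b, a)) >= min(a, tmp)): true | b := 1 | tmp := 1 | result 4. score_new: tmp := 1 | (!((-(-(((b - a) * a) + ((b - a) * tmp)))) != (-b))): false | ((-max(b, a)) >= min(a, tmp)): true | b := 1 | res := -1 | tmp := 1 | result 4. Both give 4.
An exhaustive pass over the 63 declared inputs shows identical outputs.
verdict: equivalent


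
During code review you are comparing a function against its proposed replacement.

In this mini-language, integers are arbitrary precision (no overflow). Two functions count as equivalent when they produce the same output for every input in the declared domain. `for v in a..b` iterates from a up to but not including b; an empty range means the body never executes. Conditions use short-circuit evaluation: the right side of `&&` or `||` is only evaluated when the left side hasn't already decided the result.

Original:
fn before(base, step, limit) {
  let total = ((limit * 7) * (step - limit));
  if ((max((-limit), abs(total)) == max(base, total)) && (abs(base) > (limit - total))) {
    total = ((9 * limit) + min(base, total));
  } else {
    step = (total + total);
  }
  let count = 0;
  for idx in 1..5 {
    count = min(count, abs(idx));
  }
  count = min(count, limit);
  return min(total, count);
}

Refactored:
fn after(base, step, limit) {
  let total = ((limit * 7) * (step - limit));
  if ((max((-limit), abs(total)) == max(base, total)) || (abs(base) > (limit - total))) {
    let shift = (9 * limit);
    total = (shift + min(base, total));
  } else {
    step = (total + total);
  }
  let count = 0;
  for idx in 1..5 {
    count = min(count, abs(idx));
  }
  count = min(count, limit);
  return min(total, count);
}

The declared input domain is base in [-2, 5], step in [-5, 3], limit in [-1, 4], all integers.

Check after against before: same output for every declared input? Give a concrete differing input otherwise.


Take base=-2, step=-1, limit=-1.
before: total := 0 | ((max((-limit), abs(total)) == max(base, total)) && (abs(base) > (limit - total))): false | step := 0 | count := 0 | iter idx=1: | count := 0 | iter idx=2: | count := 0 | iter idx=3: | count := 0 | iter idx=4: | count := 0 | count := -1 | result -1
after: total := 0 | ((max((-limit), abs(total)) == max(base, total)) || (abs(base) > (limit - total))): true | shift := -9 | total := -11 | count := 0 | iter idx=1: | count := 0 | iter idx=2: | count := 0 | iter idx=3: | count := 0 | iter idx=4: | count := 0 | count := -1 | result -11
-1 and -11 differ, so these are not the same function on this domain.
verdict: not equivalent; witness: base=-2, step=-1, limit=-1


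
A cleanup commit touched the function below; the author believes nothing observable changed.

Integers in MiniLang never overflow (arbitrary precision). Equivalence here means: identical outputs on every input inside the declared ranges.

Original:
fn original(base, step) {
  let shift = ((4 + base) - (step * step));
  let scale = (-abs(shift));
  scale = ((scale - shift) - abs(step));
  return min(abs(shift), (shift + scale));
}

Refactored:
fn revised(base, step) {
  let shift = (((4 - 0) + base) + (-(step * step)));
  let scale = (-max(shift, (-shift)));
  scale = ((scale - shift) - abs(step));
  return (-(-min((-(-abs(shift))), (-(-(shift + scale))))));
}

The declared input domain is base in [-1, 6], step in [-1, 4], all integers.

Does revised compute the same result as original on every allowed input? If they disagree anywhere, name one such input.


Comparing the listings, the differences include: constant usage differs, plus arithmetic usage differs, plus min/max/abs usage differs.
Spot check at base=2, step=0 — original: shift := 6 | scale := -6 | scale := -12 | result -6. revised: shift := 6 | scale := -6 | scale := -12 | result -6. Both give -6.
An exhaustive pass over the 48 declared inputs shows identical outputs.
verdict: equivalent


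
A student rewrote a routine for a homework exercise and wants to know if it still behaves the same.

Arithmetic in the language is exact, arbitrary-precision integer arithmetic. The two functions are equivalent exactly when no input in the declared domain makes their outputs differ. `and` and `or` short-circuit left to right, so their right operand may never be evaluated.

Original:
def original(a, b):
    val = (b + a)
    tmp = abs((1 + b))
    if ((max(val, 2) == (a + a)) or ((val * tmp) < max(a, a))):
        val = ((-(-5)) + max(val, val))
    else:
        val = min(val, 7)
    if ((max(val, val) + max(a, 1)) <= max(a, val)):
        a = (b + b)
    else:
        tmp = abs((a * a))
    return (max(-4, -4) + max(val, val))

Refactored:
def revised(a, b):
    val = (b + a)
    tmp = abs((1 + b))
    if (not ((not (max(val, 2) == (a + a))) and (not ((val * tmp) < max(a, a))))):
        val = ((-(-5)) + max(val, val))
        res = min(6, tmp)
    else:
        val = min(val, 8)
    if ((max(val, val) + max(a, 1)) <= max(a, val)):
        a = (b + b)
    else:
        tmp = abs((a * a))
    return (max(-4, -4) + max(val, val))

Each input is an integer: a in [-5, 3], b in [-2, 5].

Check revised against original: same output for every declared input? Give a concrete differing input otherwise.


Run the pair on a=3, b=5.
original: val = 8; tmp = 6; ((max(val, 2) == (a + a)) or ((val * tmp) < max(a, a))) -> false; val = 7; ((max(val, val) + max(a, 1)) <= max(a, val)) -> false; tmp = 9; return 3
revised: val = 8; tmp = 6; (not ((not (max(val, 2) == (a + a))) and (not ((val * tmp) < max(a, a))))) -> false; val = 8; ((max(val, val) + max(a, 1)) <= max(a, val)) -> false; tmp = 9; return 4
3 against 4: the behavior changed.
verdict: not equivalent; witness: a=3, b=5


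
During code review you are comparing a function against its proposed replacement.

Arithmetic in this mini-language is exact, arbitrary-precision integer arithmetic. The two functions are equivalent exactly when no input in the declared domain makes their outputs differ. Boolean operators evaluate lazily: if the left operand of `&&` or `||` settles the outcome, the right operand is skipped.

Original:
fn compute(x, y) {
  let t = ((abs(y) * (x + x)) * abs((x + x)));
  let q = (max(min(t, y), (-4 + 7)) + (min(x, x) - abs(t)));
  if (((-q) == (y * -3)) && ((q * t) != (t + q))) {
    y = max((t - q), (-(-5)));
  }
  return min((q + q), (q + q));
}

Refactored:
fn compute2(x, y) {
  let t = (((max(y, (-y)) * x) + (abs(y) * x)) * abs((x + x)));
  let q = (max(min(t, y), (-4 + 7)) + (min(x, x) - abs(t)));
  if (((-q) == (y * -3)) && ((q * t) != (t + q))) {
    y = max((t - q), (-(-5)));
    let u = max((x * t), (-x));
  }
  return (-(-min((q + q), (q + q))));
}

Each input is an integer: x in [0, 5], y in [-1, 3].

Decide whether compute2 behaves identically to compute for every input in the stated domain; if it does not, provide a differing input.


Side by side, the visible changes include: local variable names differ; statement counts differ; min/max/abs usage differs; arithmetic usage differs.
As a probe, take x=4, y=1: compute runs t becomes 64; next q becomes -57; next (((-q) == (y * -3)) && ((q * t) != (t + q))) evaluates to false; next final value -114; compute2 runs t becomes 64; next q becomes -57; next (((-q) == (y * -3)) && ((q * t) != (t + q))) evaluates to false; next final value -114; both end at -114.
Sweeping the whole domain (30 inputs) finds no disagreement.
verdict: equivalent


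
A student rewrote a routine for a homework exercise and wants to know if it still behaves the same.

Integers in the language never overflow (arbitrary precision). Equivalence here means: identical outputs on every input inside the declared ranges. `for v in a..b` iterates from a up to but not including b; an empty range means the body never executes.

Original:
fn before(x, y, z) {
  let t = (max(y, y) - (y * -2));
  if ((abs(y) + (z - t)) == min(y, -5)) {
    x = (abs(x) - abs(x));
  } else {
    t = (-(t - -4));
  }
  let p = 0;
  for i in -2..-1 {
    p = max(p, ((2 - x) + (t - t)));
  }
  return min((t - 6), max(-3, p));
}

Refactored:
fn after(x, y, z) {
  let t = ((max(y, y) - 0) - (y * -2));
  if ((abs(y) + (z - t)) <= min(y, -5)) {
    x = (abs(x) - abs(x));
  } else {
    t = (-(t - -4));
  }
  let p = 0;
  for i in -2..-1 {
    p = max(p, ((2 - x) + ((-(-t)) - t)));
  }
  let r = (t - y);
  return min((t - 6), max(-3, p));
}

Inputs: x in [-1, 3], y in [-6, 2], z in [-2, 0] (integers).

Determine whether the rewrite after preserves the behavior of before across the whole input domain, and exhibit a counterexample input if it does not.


x=-1, y=2, z=-2 yields -16 from before but 0 from after.
verdict: not equivalent; witness: x=-1, y=2, z=-2


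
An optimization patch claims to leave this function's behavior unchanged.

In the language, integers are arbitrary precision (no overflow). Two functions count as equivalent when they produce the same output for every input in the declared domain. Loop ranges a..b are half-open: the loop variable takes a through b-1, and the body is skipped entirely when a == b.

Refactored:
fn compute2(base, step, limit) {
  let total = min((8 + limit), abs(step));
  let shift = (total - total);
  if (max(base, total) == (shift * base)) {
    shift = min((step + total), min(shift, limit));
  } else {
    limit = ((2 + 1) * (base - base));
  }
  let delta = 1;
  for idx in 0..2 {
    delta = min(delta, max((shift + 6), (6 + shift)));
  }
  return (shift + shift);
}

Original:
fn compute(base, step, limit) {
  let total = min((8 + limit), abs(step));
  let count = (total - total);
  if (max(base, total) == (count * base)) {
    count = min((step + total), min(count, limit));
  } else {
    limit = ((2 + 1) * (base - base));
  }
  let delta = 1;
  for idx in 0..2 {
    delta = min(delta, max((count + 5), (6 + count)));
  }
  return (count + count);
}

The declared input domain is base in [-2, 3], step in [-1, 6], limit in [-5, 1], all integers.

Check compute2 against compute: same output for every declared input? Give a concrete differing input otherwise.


The one real change (`5` became `6`) has no effect anywhere in the declared ranges; all 336 inputs agree.
verdict: equivalent


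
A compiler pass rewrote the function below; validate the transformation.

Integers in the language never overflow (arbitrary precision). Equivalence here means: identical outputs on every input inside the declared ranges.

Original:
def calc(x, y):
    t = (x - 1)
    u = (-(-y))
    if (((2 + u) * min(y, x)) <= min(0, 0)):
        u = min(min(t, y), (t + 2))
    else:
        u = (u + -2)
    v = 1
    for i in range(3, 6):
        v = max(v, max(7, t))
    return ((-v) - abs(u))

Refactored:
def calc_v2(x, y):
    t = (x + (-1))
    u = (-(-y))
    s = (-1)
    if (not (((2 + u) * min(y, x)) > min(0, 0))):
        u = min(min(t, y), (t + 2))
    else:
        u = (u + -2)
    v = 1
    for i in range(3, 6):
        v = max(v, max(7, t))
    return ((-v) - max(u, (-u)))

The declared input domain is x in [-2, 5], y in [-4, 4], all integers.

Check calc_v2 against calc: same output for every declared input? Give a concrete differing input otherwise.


Equivalent — the differences include constant usage differs, plus comparison usage differs, plus boolean connective usage differs, plus local variable names differ, plus statement counts differ, plus min/max/abs usage differs, plus arithmetic usage differs, yet no declared input distinguishes the two.
As a probe, take x=-2, y=0: calc runs t = -3; u = 0; (((2 + u) * min(y, x)) <= min(0, 0)) -> true; u = -3; v = 1; [i=3]; v = 7; [i=4]; v = 7; [i=5]; v = 7; return -10; calc_v2 runs t = -3; u = 0; s = -1; (not (((2 + u) * min(y, x)) > min(0, 0))) -> true; u = -3; v = 1; [i=3]; v = 7; [i=4]; v = 7; [i=5]; v = 7; return -10; both end at -10.
Sweeping the whole domain (72 inputs) finds no disagreement.
verdict: equivalent


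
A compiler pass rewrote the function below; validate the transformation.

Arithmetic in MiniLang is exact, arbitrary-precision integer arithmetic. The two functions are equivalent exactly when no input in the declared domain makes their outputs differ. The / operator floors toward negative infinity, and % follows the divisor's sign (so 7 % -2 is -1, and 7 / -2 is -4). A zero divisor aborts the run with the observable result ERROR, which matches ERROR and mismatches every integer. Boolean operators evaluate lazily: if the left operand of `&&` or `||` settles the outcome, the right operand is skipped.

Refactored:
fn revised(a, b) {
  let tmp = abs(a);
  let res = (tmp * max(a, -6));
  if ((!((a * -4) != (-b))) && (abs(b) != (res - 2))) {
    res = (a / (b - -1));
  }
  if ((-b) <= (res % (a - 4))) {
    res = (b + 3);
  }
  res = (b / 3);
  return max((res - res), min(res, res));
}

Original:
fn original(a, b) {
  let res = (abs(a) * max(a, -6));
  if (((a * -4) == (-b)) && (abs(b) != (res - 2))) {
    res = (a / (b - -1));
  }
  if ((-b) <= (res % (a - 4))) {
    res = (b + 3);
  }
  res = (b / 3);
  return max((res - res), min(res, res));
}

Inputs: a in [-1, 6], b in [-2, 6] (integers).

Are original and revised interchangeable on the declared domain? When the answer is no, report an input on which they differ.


The two versions differ — the changes include statement counts differ; also boolean connective usage differs; also local variable names differ; also comparison usage differs.
Tracing a=3, b=6: original: res := 9 | (((a * -4) == (-b)) && (abs(b) != (res - 2))): false | ((-b) <= (res % (a - 4))): true | res := 9 | res := 2 | result 2 | revised: tmp := 3 | res := 9 | ((!((a * -4) != (-b))) && (abs(b) != (res - 2))): false | ((-b) <= (res % (a - 4))): true | res := 9 | res := 2 | result 2 — matching result 2.
Every one of the 72 inputs gives matching results.
verdict: equivalent
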